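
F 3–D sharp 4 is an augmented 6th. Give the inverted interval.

diminished 3rd

Interval numbers invert to sum to nine: 6 + 3 = 9, so a sixth inverts to a third.
Quality inverts too: augmented becomes diminished. That makes the inversion a diminished third.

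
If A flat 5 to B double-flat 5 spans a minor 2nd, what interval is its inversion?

major seventh

Interval numbers invert to sum to nine: 2 + 7 = 9, so a second inverts to a seventh.
Quality inverts too: minor becomes major. That makes the inversion a major seventh.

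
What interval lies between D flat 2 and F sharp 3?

D to F spans three letter names (D-E-F), plus an octave, so the interval is some kind of tenth.
The major tenth is 16 semitones; here we have 17, one semitone wider: augmented.
(Equivalently, a compound augmented third: an augmented third plus an octave.)

augmented tenth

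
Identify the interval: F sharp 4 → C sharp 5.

F to C spans five letter names (F-G-A-B-C): a fifth.
Counting semitones, F#4→C#5 is 7, which is the perfect fifth.

perfect fifth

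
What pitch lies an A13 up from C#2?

Six letters up from C (plus an octave) reaches A.
Moving 22 semitones up from C#2 (the size of an augmented thirteenth) reaches A##3.

A##3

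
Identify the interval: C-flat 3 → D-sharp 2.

dd7

Descending from Cb3 to D#2 is the same interval as ascending D#2 to Cb3.
D to C spans seven letter names (D-E-F-G-A-B-C), so the interval is some kind of seventh.
A major seventh would be 11 semitones; D#2 to Cb3 is 8, three semitones narrower, so the interval is doubly diminished.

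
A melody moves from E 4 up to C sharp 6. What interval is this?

major thirteenth

E to C spans six letter names (E-F-G-A-B-C), plus an octave — that makes it a thirteenth of some quality.
Counting semitones, E4→C#6 is 21, which is the major thirteenth.
(Equivalently, a compound major sixth: a major sixth plus an octave.)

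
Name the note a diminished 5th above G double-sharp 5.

D sharp 6

The fifth takes the letter from G up to D.
A diminished fifth is 6 semitones; 6 semitones up from G##5 gives D#6.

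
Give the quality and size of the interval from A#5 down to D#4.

P12

Descending from A#5 to D#4 is the same interval as ascending D#4 to A#5.
D to A spans five letter names (D-E-F-G-A), plus an octave, so the interval is some kind of twelfth.
Counting semitones, D#4→A#5 is 19, which is the perfect twelfth.
(Equivalently, a compound perfect fifth: a perfect fifth plus an octave.)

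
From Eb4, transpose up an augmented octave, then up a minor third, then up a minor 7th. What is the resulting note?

An augmented octave up from Eb4 is E5.
Up a minor third from E5: G5 (3 semitones up).
G5 up a minor seventh → F6 (10 semitones).

F6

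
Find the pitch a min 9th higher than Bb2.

Two letters up from B (plus an octave) reaches C.
A minor ninth is 13 semitones; 13 semitones up from Bb2 gives Cb4.

Cb4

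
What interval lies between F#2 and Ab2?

diminished 3rd

F to A spans three letter names (F-G-A) — that makes it a third of some quality.
F#2 to Ab2 spans 2 semitones — two semitones narrower than the major third (4) — giving a diminished third.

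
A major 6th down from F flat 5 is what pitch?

A double-flat 4

Counting six letter names down from F lands on A.
A major sixth is 9 semitones; 9 semitones down from Fb5 gives Abb4.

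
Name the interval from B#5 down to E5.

Descending from B#5 to E5 is the same interval as ascending E5 to B#5.
E to B spans five letter names (E-F-G-A-B): a fifth.
The perfect fifth is 7 semitones; here we have 8, one semitone wider: augmented.

augmented fifth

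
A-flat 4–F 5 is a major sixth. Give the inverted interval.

Interval numbers invert to sum to nine: 6 + 3 = 9, so a sixth inverts to a third.
Quality inverts too: major becomes minor. That makes the inversion a minor third.

minor 3rd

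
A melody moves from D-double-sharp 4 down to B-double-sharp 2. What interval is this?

Descending from D##4 to B##2 is the same interval as ascending B##2 to D##4.
B to D spans three letter names (B-C-D), plus an octave — that makes it a tenth of some quality.
At 15 semitones, B##2→D##4 falls one short of a major tenth: minor.
(Equivalently, a compound minor third: a minor third plus an octave.)

minor tenth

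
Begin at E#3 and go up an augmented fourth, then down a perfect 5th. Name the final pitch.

D##3

E#3 up an augmented fourth → A##3 (6 semitones).
Down a perfect fifth from A##3: D##3 (7 semitones down).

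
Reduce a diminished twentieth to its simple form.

d6

Subtracting seven from the interval number removes an octave: 20 − 14 = 6.
So a diminished twentieth is 2 octaves plus a diminished sixth. The quality is unchanged.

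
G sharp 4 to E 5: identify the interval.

minor 6th

G to E spans six letter names (G-A-B-C-D-E) — that makes it a sixth of some quality.
At 8 semitones, G#4→E5 falls one short of a major sixth: minor.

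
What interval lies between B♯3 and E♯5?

perfect eleventh

B to E spans four letter names (B-C-D-E), plus an octave, so the interval is some kind of eleventh.
Counting semitones, B#3→E#5 is 17, which is the perfect eleventh.
(Equivalently, a compound perfect fourth: a perfect fourth plus an octave.)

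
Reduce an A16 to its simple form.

augmented second

Each octave removed subtracts seven from the number: 16 − 14 = 2.
That makes an augmented sixteenth a compound augmented second — 2 octaves plus an augmented second.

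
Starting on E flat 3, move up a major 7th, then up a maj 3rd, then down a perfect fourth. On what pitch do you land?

Eb3 up a major seventh → D4 (11 semitones).
D4 up a major third → F#4 (4 semitones).
F#4 down a perfect fourth → C#4 (5 semitones).

C sharp 4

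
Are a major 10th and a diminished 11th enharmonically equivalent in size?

A major tenth spans 16 semitones, and a diminished eleventh also spans 16 semitones — they're enharmonic.

Yes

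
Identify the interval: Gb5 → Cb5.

Descending from Gb5 to Cb5 is the same interval as ascending Cb5 to Gb5.
C to G spans five letter names (C-D-E-F-G) — that makes it a fifth of some quality.
Cb5 to Gb5 is 7 semitones, matching the perfect fifth exactly, so the quality is perfect.

perfect 5th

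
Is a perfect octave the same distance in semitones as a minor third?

A perfect octave spans 12 semitones; a minor third spans 3 semitones. They differ by 9.

No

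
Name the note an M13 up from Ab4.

F6

Counting six letter names plus an octave up from A lands on F.
Moving 21 semitones up from Ab4 (the size of a major thirteenth) reaches F6.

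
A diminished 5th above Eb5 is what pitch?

Five letter names up from E: B.
Moving 6 semitones up from Eb5 (the size of a diminished fifth) reaches Bbb5.

Bbb5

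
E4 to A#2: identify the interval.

Descending from E4 to A#2 is the same interval as ascending A#2 to E4.
A to E spans five letter names (A-B-C-D-E), plus an octave — that makes it a twelfth of some quality.
A#2 to E4 spans 18 semitones — one semitone narrower than the perfect twelfth (19) — giving a diminished twelfth.
(Equivalently, a compound diminished fifth: a diminished fifth plus an octave.)

diminished twelfth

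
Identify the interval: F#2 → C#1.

Descending from F#2 to C#1 is the same interval as ascending C#1 to F#2.
C to F spans four letter names (C-D-E-F), plus an octave: an eleventh.
Counting semitones, C#1→F#2 is 17, which is the perfect eleventh.
(Equivalently, a compound perfect fourth: a perfect fourth plus an octave.)

perfect 11th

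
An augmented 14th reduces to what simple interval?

Each octave removed subtracts seven from the number: 14 − 7 = 7.
So an augmented fourteenth is an octave plus an augmented seventh. The quality is unchanged.

augmented 7th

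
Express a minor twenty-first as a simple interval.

minor seventh

Each octave removed subtracts seven from the number: 21 − 14 = 7.
That makes a minor twenty-first a compound minor seventh — 2 octaves plus a minor seventh.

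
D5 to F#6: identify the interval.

D to F spans three letter names (D-E-F), plus an octave — that makes it a tenth of some quality.
D5 to F#6 is 16 semitones, matching the major tenth exactly, so the quality is major.
(Equivalently, a compound major third: a major third plus an octave.)

major 10th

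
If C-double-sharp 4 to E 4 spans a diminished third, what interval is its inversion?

Interval numbers invert to sum to nine: 3 + 6 = 9, so a third inverts to a sixth.
The quality also flips — diminished becomes augmented — giving an augmented sixth.

A6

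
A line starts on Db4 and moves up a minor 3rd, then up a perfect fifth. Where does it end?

A minor third up from Db4 is Fb4.
Fb4 up a perfect fifth → Cb5 (7 semitones).

Cb5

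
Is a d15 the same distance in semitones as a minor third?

A diminished fifteenth is 23 semitones but a minor third is 3 semitones — different sizes.

No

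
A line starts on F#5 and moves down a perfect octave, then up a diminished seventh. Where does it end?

Eb5

F#5 down a perfect octave → F#4 (12 semitones).
F#4 up a diminished seventh → Eb5 (9 semitones).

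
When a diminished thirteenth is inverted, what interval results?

A3

First reduce the compound diminished thirteenth to its simple form, a diminished sixth.
Interval numbers invert to sum to nine: 6 + 3 = 9, so a sixth inverts to a third.
And diminished becomes augmented under inversion, so we get an augmented third.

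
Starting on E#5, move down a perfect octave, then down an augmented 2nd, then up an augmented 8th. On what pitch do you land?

D#5

Down a perfect octave from E#5: E#4 (12 semitones down).
E#4 down an augmented second → D4 (3 semitones).
Up an augmented octave from D4: D#5 (13 semitones up).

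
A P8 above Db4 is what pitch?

Db5

An octave keeps the letter name D, an octave up from D.
A perfect octave is 12 semitones; 12 semitones up from Db4 gives Db5.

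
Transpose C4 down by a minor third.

A3

Three letter names down from C: A.
A minor third spans 3 semitones, so from C4 the target pitch is A3.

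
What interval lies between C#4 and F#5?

C to F spans four letter names (C-D-E-F), plus an octave — that makes it an eleventh of some quality.
The perfect eleventh spans 17 semitones, and C#4 to F#5 is exactly 17 semitones — so this is a perfect eleventh.
(Equivalently, a compound perfect fourth: a perfect fourth plus an octave.)

perfect eleventh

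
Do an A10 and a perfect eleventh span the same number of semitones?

An augmented tenth = 17 semitones = a perfect eleventh; enharmonically equal.

Yes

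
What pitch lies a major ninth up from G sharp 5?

Counting two letter names plus an octave up from G lands on A.
Moving 14 semitones up from G#5 (the size of a major ninth) reaches A#6.

A sharp 6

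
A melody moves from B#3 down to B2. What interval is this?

A8

Descending from B#3 to B2 is the same interval as ascending B2 to B#3.
B to B is the same letter name, plus an octave, so the interval is some kind of octave.
The perfect octave is 12 semitones; here we have 13, one semitone wider: augmented.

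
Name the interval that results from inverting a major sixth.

minor third

Interval numbers invert to sum to nine: 6 + 3 = 9, so a sixth inverts to a third.
And major becomes minor under inversion, so we get a minor third.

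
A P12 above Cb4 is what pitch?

Gb5

Five letters up from C (plus an octave) reaches G.
A perfect twelfth spans 19 semitones, so from Cb4 the target pitch is Gb5.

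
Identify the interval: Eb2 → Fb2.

E to F spans two letter names (E-F): a second.
A major second would be 2 semitones, but Eb2 to Fb2 is 1 — one semitone narrower, making it a minor second.

minor 2nd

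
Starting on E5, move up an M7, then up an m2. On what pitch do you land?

E6

E5 up a major seventh → D#6 (11 semitones).
D#6 up a minor second → E6 (1 semitone).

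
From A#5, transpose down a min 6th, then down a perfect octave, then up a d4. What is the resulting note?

F#4

A minor sixth down from A#5 is C##5.
A perfect octave down from C##5 is C##4.
A diminished fourth up from C##4 is F#4.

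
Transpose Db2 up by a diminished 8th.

Dbb3

An octave keeps the letter name D, an octave up from D.
Moving 11 semitones up from Db2 (the size of a diminished octave) reaches Dbb3.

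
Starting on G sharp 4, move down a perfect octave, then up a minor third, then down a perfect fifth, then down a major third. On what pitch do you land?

C 3

Down a perfect octave from G#4: G#3 (12 semitones down).
Up a minor third from G#3: B3 (3 semitones up).
A perfect fifth down from B3 is E3.
Down a major third from E3: C3 (4 semitones down).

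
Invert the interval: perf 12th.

perfect fourth

First reduce the compound perfect twelfth to its simple form, a perfect fifth.
Interval numbers invert to sum to nine: 5 + 4 = 9, so a fifth inverts to a fourth.
And perfect stays perfect under inversion, so we get a perfect fourth.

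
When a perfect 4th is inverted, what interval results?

perfect 5th

Interval numbers invert to sum to nine: 4 + 5 = 9, so a fourth inverts to a fifth.
The quality also flips — perfect stays perfect — giving a perfect fifth.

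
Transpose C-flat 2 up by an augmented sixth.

A 2

Six letter names up from C: A.
Moving 10 semitones up from Cb2 (the size of an augmented sixth) reaches A2.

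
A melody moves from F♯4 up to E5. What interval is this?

minor seventh

F to E spans seven letter names (F-G-A-B-C-D-E), so the interval is some kind of seventh.
At 10 semitones, F#4→E5 falls one short of a major seventh: minor.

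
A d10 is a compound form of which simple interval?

Take out an octave (7 from the number): 10 − 7 = 3.
Quality carries through unchanged, so the simple form is a diminished third.

diminished 3rd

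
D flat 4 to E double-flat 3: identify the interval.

Descending from Db4 to Ebb3 is the same interval as ascending Ebb3 to Db4.
E to D spans seven letter names (E-F-G-A-B-C-D): a seventh.
Ebb3 to Db4 is 11 semitones, matching the major seventh exactly, so the quality is major.

major seventh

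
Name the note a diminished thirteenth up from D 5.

B double-flat 6

Six letters up from D (plus an octave) reaches B.
A diminished thirteenth is 19 semitones; 19 semitones up from D5 gives Bbb6.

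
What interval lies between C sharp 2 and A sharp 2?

C to A spans six letter names (C-D-E-F-G-A): a sixth.
The major sixth spans 9 semitones, and C#2 to A#2 is exactly 9 semitones — so this is a major sixth.

M6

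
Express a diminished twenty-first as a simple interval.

d7

Each octave removed subtracts seven from the number: 21 − 14 = 7.
So a diminished twenty-first is 2 octaves plus a diminished seventh. The quality is unchanged.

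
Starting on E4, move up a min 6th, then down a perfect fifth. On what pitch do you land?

F4

E4 up a minor sixth → C5 (8 semitones).
Down a perfect fifth from C5: F4 (7 semitones down).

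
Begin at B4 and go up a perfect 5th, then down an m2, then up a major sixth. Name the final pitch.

C##6

A perfect fifth up from B4 is F#5.
F#5 down a minor second → E#5 (1 semitone).
A major sixth up from E#5 is C##6.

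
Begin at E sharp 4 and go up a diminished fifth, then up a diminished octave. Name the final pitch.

A diminished fifth up from E#4 is B4.
Up a diminished octave from B4: Bb5 (11 semitones up).

B flat 5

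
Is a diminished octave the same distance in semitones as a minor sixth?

11 semitones (diminished octave) vs 8 semitones (minor sixth): not equal.

No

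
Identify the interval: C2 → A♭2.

m6

C to A spans six letter names (C-D-E-F-G-A) — that makes it a sixth of some quality.
A major sixth would be 9 semitones, but C2 to Ab2 is 8 — one semitone narrower, making it a minor sixth.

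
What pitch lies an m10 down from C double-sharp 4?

The tenth's letter: C down three letter names plus an octave → A.
A minor tenth is 15 semitones; 15 semitones down from C##4 gives A##2.

A double-sharp 2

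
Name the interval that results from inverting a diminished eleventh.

augmented fifth

First reduce the compound diminished eleventh to its simple form, a diminished fourth.
Interval numbers invert to sum to nine: 4 + 5 = 9, so a fourth inverts to a fifth.
Quality inverts too: diminished becomes augmented. That makes the inversion an augmented fifth.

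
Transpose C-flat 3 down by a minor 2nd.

B-flat 2

The second takes the letter from C down to B.
A minor second spans 1 semitone, so from Cb3 the target pitch is Bb2.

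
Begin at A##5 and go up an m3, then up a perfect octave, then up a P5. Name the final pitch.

A minor third up from A##5 is C##6.
A perfect octave up from C##6 is C##7.
Up a perfect fifth from C##7: G##7 (7 semitones up).

G##7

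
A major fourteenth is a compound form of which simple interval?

major 7th

Each octave removed subtracts seven from the number: 14 − 7 = 7.
Quality carries through unchanged, so the simple form is a major seventh.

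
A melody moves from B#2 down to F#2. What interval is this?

augmented fourth

Descending from B#2 to F#2 is the same interval as ascending F#2 to B#2.
F to B spans four letter names (F-G-A-B), so the interval is some kind of fourth.
The perfect fourth is 5 semitones; here we have 6, one semitone wider: augmented.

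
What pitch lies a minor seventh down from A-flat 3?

B-flat 2

Counting seven letter names down from A lands on B.
A minor seventh is 10 semitones; 10 semitones down from Ab3 gives Bb2.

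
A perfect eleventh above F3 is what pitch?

Four letters up from F (plus an octave) reaches B.
A perfect eleventh spans 17 semitones, so from F3 the target pitch is Bb4.

Bb4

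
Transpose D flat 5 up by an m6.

Counting six letter names up from D lands on B.
A minor sixth is 8 semitones; 8 semitones up from Db5 gives Bbb5.

B double-flat 5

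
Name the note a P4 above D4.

G4

Four letter names up from D: G.
A perfect fourth is 5 semitones; 5 semitones up from D4 gives G4.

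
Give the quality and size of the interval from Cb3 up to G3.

C to G spans five letter names (C-D-E-F-G) — that makes it a fifth of some quality.
Cb3 to G3 spans 8 semitones — one semitone wider than the perfect fifth (7) — giving an augmented fifth.

A5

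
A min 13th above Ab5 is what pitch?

Fb7

Counting six letter names plus an octave up from A lands on F.
Moving 20 semitones up from Ab5 (the size of a minor thirteenth) reaches Fb7.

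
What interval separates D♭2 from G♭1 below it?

perfect fifth

Descending from Db2 to Gb1 is the same interval as ascending Gb1 to Db2.
G to D spans five letter names (G-A-B-C-D) — that makes it a fifth of some quality.
The perfect fifth spans 7 semitones, and Gb1 to Db2 is exactly 7 semitones — so this is a perfect fifth.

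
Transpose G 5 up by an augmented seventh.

F-double-sharp 6

Seven letter names up from G: F.
An augmented seventh spans 12 semitones, so from G5 the target pitch is F##6.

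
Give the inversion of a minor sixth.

M3

Inverted interval numbers add to nine, so a sixth pairs with a third (6 + 3 = 9).
And minor becomes major under inversion, so we get a major third.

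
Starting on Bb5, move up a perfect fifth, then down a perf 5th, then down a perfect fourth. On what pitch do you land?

F5

Bb5 up a perfect fifth → F6 (7 semitones).
Down a perfect fifth from F6: Bb5 (7 semitones down).
Bb5 down a perfect fourth → F5 (5 semitones).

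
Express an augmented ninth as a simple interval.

augmented second

Take out an octave (7 from the number): 9 − 7 = 2.
So an augmented ninth is an octave plus an augmented second. The quality is unchanged.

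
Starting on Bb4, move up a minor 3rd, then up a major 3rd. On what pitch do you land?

A minor third up from Bb4 is Db5.
A major third up from Db5 is F5.

F5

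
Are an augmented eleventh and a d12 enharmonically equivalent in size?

Both span 18 semitones: an augmented eleventh and a diminished twelfth are the same chromatic distance.

Yes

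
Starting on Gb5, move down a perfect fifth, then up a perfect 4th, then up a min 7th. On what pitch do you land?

Ebb6

A perfect fifth down from Gb5 is Cb5.
A perfect fourth up from Cb5 is Fb5.
Up a minor seventh from Fb5: Ebb6 (10 semitones up).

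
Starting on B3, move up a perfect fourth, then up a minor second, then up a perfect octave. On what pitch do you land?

Up a perfect fourth from B3: E4 (5 semitones up).
Up a minor second from E4: F4 (1 semitone up).
A perfect octave up from F4 is F5.

F5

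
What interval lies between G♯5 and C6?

diminished fourth

G to C spans four letter names (G-A-B-C), so the interval is some kind of fourth.
A perfect fourth would be 5 semitones; G#5 to C6 is 4, one semitone narrower, so the interval is diminished.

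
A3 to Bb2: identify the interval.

Descending from A3 to Bb2 is the same interval as ascending Bb2 to A3.
B to A spans seven letter names (B-C-D-E-F-G-A) — that makes it a seventh of some quality.
The major seventh spans 11 semitones, and Bb2 to A3 is exactly 11 semitones — so this is a major seventh.

major seventh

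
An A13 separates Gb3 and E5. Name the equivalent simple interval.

A6

Subtracting seven from the interval number removes an octave: 13 − 7 = 6.
Quality carries through unchanged, so the simple form is an augmented sixth.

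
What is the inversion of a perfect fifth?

Inverted interval numbers add to nine, so a fifth pairs with a fourth (5 + 4 = 9).
And perfect stays perfect under inversion, so we get a perfect fourth.

perfect 4th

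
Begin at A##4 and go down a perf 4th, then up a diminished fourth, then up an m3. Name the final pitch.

C#5

Down a perfect fourth from A##4: E##4 (5 semitones down).
E##4 up a diminished fourth → A#4 (4 semitones).
A minor third up from A#4 is C#5.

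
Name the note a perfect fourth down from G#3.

Counting four letter names down from G lands on D.
A perfect fourth is 5 semitones; 5 semitones down from G#3 gives D#3.

D#3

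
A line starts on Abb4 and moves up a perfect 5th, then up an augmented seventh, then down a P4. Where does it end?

Up a perfect fifth from Abb4: Ebb5 (7 semitones up).
Ebb5 up an augmented seventh → D6 (12 semitones).
A perfect fourth down from D6 is A5.

A5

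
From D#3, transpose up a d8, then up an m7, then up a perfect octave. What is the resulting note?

C6

A diminished octave up from D#3 is D4.
A minor seventh up from D4 is C5.
A perfect octave up from C5 is C6.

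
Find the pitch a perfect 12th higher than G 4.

D 6

The twelfth's letter: G up five letter names plus an octave → D.
A perfect twelfth is 19 semitones; 19 semitones up from G4 gives D6.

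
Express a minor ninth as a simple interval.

minor 2nd

Each octave removed subtracts seven from the number: 9 − 7 = 2.
So a minor ninth is an octave plus a minor second. The quality is unchanged.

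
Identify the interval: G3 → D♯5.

augmented twelfth

G to D spans five letter names (G-A-B-C-D), plus an octave: a twelfth.
The perfect twelfth is 19 semitones; here we have 20, one semitone wider: augmented.
(Equivalently, a compound augmented fifth: an augmented fifth plus an octave.)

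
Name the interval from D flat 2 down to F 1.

minor sixth

Descending from Db2 to F1 is the same interval as ascending F1 to Db2.
F to D spans six letter names (F-G-A-B-C-D) — that makes it a sixth of some quality.
F1 to Db2 is 8 semitones, a half step short of the major sixth (9), so this is minor.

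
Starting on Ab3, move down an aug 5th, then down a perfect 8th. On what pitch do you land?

Down an augmented fifth from Ab3: Dbb3 (8 semitones down).
A perfect octave down from Dbb3 is Dbb2.

Dbb2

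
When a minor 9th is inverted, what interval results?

major 7th

First reduce the compound minor ninth to its simple form, a minor second.
The rule of nine gives the new number: 9 − 2 = 7, so a second becomes a seventh.
Quality inverts too: minor becomes major. That makes the inversion a major seventh.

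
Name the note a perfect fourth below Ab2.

Eb2

The fourth takes the letter from A down to E.
A perfect fourth spans 5 semitones, so from Ab2 the target pitch is Eb2.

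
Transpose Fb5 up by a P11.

Bbb6

The eleventh's letter: F up four letter names plus an octave → B.
A perfect eleventh spans 17 semitones, so from Fb5 the target pitch is Bbb6.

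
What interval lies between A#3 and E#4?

A to E spans five letter names (A-B-C-D-E), so the interval is some kind of fifth.
A#3 to E#4 is 7 semitones, matching the perfect fifth exactly, so the quality is perfect.

perfect fifth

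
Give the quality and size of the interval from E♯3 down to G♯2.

Descending from E#3 to G#2 is the same interval as ascending G#2 to E#3.
G to E spans six letter names (G-A-B-C-D-E), so the interval is some kind of sixth.
The major sixth spans 9 semitones, and G#2 to E#3 is exactly 9 semitones — so this is a major sixth.

major sixth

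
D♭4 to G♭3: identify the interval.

Descending from Db4 to Gb3 is the same interval as ascending Gb3 to Db4.
G to D spans five letter names (G-A-B-C-D), so the interval is some kind of fifth.
Counting semitones, Gb3→Db4 is 7, which is the perfect fifth.

perfect 5th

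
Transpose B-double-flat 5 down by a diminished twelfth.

The twelfth's letter: B down five letter names plus an octave → E.
A diminished twelfth spans 18 semitones, so from Bbb5 the target pitch is Eb4.

E-flat 4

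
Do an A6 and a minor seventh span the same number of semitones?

Yes

Both span 10 semitones: an augmented sixth and a minor seventh are the same chromatic distance.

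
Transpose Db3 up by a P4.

Counting four letter names up from D lands on G.
A perfect fourth is 5 semitones; 5 semitones up from Db3 gives Gb3.

Gb3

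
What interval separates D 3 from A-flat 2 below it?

Descending from D3 to Ab2 is the same interval as ascending Ab2 to D3.
A to D spans four letter names (A-B-C-D), so the interval is some kind of fourth.
Ab2 to D3 spans 6 semitones — one semitone wider than the perfect fourth (5) — giving an augmented fourth.

augmented fourth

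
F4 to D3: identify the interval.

Descending from F4 to D3 is the same interval as ascending D3 to F4.
D to F spans three letter names (D-E-F), plus an octave, so the interval is some kind of tenth.
D3 to F4 is 15 semitones, a half step short of the major tenth (16), so this is minor.
(Equivalently, a compound minor third: a minor third plus an octave.)

m10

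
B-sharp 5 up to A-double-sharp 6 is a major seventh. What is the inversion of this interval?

Interval numbers invert to sum to nine: 7 + 2 = 9, so a seventh inverts to a second.
Quality inverts too: major becomes minor. That makes the inversion a minor second.

minor second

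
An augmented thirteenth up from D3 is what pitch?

B#4

The thirteenth's letter: D up six letter names plus an octave → B.
Moving 22 semitones up from D3 (the size of an augmented thirteenth) reaches B#4.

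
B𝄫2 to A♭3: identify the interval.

B to A spans seven letter names (B-C-D-E-F-G-A) — that makes it a seventh of some quality.
Counting semitones, Bbb2→Ab3 is 11, which is the major seventh.

major seventh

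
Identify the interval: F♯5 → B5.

perfect fourth

F to B spans four letter names (F-G-A-B), so the interval is some kind of fourth.
The perfect fourth spans 5 semitones, and F#5 to B5 is exactly 5 semitones — so this is a perfect fourth.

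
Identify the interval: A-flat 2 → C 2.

Descending from Ab2 to C2 is the same interval as ascending C2 to Ab2.
C to A spans six letter names (C-D-E-F-G-A), so the interval is some kind of sixth.
A major sixth would be 9 semitones, but C2 to Ab2 is 8 — one semitone narrower, making it a minor sixth.

m6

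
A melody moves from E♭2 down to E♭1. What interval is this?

Descending from Eb2 to Eb1 is the same interval as ascending Eb1 to Eb2.
E to E is the same letter name, plus an octave: an octave.
Eb1 to Eb2 is 12 semitones, matching the perfect octave exactly, so the quality is perfect.

P8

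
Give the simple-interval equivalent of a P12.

P5

Take out an octave (7 from the number): 12 − 7 = 5.
Quality carries through unchanged, so the simple form is a perfect fifth.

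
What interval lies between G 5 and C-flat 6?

d4

G to C spans four letter names (G-A-B-C): a fourth.
A perfect fourth would be 5 semitones; G5 to Cb6 is 4, one semitone narrower, so the interval is diminished.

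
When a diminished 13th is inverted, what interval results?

First reduce the compound diminished thirteenth to its simple form, a diminished sixth.
Inverted interval numbers add to nine, so a sixth pairs with a third (6 + 3 = 9).
The quality also flips — diminished becomes augmented — giving an augmented third.

A3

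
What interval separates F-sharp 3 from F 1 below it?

Descending from F#3 to F1 is the same interval as ascending F1 to F#3.
F to F is the same letter name, plus 2 octaves — that makes it a fifteenth of some quality.
A perfect fifteenth would be 24 semitones; F1 to F#3 is 25, one semitone wider, so the interval is augmented.
(Equivalently, a compound augmented octave: an augmented octave plus an octave.)

augmented 15th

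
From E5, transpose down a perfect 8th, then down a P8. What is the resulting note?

E3

A perfect octave down from E5 is E4.
E4 down a perfect octave → E3 (12 semitones).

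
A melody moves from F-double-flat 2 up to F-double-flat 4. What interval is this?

perfect fifteenth

F to F is the same letter name, plus 2 octaves, so the interval is some kind of fifteenth.
Fbb2 to Fbb4 is 24 semitones, matching the perfect fifteenth exactly, so the quality is perfect.
(Equivalently, a compound perfect octave: a perfect octave plus an octave.)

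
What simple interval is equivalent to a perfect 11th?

perfect 4th

Each octave removed subtracts seven from the number: 11 − 7 = 4.
So a perfect eleventh is an octave plus a perfect fourth. The quality is unchanged.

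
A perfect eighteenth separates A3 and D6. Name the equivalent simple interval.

perfect fourth

Each octave removed subtracts seven from the number: 18 − 14 = 4.
So a perfect eighteenth is 2 octaves plus a perfect fourth. The quality is unchanged.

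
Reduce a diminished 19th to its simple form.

Subtracting seven from the interval number removes an octave: 19 − 14 = 5.
So a diminished nineteenth is 2 octaves plus a diminished fifth. The quality is unchanged.

diminished 5th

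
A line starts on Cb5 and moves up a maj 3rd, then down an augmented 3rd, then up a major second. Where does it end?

Dbb5

Up a major third from Cb5: Eb5 (4 semitones up).
Eb5 down an augmented third → Cbb5 (5 semitones).
Up a major second from Cbb5: Dbb5 (2 semitones up).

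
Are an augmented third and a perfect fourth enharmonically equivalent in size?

Yes

An augmented third = 5 semitones = a perfect fourth; enharmonically equal.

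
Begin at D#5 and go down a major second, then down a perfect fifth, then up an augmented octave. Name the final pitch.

F##5

D#5 down a major second → C#5 (2 semitones).
Down a perfect fifth from C#5: F#4 (7 semitones down).
F#4 up an augmented octave → F##5 (13 semitones).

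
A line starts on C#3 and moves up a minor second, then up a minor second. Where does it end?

Eb3

A minor second up from C#3 is D3.
A minor second up from D3 is Eb3.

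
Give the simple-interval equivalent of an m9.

m2

Each octave removed subtracts seven from the number: 9 − 7 = 2.
Quality carries through unchanged, so the simple form is a minor second.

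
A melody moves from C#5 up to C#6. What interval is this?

C to C is the same letter name, plus an octave — that makes it an octave of some quality.
C#5 to C#6 is 12 semitones, matching the perfect octave exactly, so the quality is perfect.

perfect octave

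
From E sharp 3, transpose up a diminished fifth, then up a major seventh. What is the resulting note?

A sharp 4

E#3 up a diminished fifth → B3 (6 semitones).
A major seventh up from B3 is A#4.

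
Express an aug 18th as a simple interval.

A4

Each octave removed subtracts seven from the number: 18 − 14 = 4.
That makes an augmented eighteenth a compound augmented fourth — 2 octaves plus an augmented fourth.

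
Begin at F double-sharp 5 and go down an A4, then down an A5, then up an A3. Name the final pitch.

A sharp 4

An augmented fourth down from F##5 is C#5.
C#5 down an augmented fifth → F4 (8 semitones).
An augmented third up from F4 is A#4.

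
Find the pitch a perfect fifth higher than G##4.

Five letter names up from G: D.
A perfect fifth is 7 semitones; 7 semitones up from G##4 gives D##5.

D##5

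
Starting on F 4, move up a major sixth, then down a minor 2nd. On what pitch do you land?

F4 up a major sixth → D5 (9 semitones).
Down a minor second from D5: C#5 (1 semitone down).

C sharp 5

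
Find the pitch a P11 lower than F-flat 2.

Counting four letter names plus an octave down from F lands on C.
Moving 17 semitones down from Fb2 (the size of a perfect eleventh) reaches Cb1.

C-flat 1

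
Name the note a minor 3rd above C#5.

Counting three letter names up from C lands on E.
A minor third spans 3 semitones, so from C#5 the target pitch is E5.

E5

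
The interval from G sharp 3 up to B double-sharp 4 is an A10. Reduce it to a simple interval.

Each octave removed subtracts seven from the number: 10 − 7 = 3.
That makes an augmented tenth a compound augmented third — an octave plus an augmented third.

A3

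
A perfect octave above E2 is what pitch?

The letter stays E (same as the start), shifted an octave up.
A perfect octave spans 12 semitones, so from E2 the target pitch is E3.

E3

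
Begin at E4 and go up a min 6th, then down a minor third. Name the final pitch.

E4 up a minor sixth → C5 (8 semitones).
C5 down a minor third → A4 (3 semitones).

A4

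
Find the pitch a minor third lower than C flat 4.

Counting three letter names down from C lands on A.
A minor third is 3 semitones; 3 semitones down from Cb4 gives Ab3.

A flat 3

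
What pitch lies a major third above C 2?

E 2

Three letter names up from C: E.
A major third spans 4 semitones, so from C2 the target pitch is E2.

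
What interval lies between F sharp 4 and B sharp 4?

F to B spans four letter names (F-G-A-B): a fourth.
The perfect fourth is 5 semitones; here we have 6, one semitone wider: augmented.

augmented fourth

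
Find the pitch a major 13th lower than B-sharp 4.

Six letters down from B (plus an octave) reaches D.
A major thirteenth spans 21 semitones, so from B#4 the target pitch is D#3.

D-sharp 3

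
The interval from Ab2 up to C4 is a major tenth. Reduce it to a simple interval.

Each octave removed subtracts seven from the number: 10 − 7 = 3.
That makes a major tenth a compound major third — an octave plus a major third.

M3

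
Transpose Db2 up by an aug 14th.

C#4

Counting seven letter names plus an octave up from D lands on C.
An augmented fourteenth is 24 semitones; 24 semitones up from Db2 gives C#4.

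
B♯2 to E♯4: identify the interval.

B to E spans four letter names (B-C-D-E), plus an octave, so the interval is some kind of eleventh.
The perfect eleventh spans 17 semitones, and B#2 to E#4 is exactly 17 semitones — so this is a perfect eleventh.
(Equivalently, a compound perfect fourth: a perfect fourth plus an octave.)

P11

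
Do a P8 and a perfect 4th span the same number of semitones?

No

A perfect octave is 12 semitones but a perfect fourth is 5 semitones — different sizes.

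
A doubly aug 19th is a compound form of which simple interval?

AA5

Take out 2 octaves (14 from the number): 19 − 14 = 5.
Quality carries through unchanged, so the simple form is a doubly augmented fifth.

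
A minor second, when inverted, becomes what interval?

The rule of nine gives the new number: 9 − 2 = 7, so a second becomes a seventh.
The quality also flips — minor becomes major — giving a major seventh.

M7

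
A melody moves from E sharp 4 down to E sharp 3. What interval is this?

perfect octave

Descending from E#4 to E#3 is the same interval as ascending E#3 to E#4.
E to E is the same letter name, plus an octave: an octave.
Counting semitones, E#3→E#4 is 12, which is the perfect octave.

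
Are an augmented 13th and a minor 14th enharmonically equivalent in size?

Yes

An augmented thirteenth spans 22 semitones, and a minor fourteenth also spans 22 semitones — they're enharmonic.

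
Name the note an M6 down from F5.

Ab4

The sixth takes the letter from F down to A.
A major sixth is 9 semitones; 9 semitones down from F5 gives Ab4.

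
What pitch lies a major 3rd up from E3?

Counting three letter names up from E lands on G.
A major third is 4 semitones; 4 semitones up from E3 gives G#3.

G#3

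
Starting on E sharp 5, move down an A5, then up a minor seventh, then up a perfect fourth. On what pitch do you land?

An augmented fifth down from E#5 is A4.
A4 up a minor seventh → G5 (10 semitones).
G5 up a perfect fourth → C6 (5 semitones).

C 6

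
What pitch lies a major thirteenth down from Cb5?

Six letters down from C (plus an octave) reaches E.
A major thirteenth spans 21 semitones, so from Cb5 the target pitch is Ebb3.

Ebb3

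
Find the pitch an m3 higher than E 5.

Counting three letter names up from E lands on G.
Moving 3 semitones up from E5 (the size of a minor third) reaches G5.

G 5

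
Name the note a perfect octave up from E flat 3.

E flat 4

For an octave the letter name doesn't change: still E, an octave up.
A perfect octave spans 12 semitones, so from Eb3 the target pitch is Eb4.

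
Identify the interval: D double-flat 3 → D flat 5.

D to D is the same letter name, plus 2 octaves: a fifteenth.
A perfect fifteenth would be 24 semitones; Dbb3 to Db5 is 25, one semitone wider, so the interval is augmented.
(Equivalently, a compound augmented octave: an augmented octave plus an octave.)

augmented fifteenth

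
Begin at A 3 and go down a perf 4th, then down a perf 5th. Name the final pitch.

Down a perfect fourth from A3: E3 (5 semitones down).
A perfect fifth down from E3 is A2.

A 2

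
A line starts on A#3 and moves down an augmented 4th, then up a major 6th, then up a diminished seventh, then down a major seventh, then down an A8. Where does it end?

Cbb3

An augmented fourth down from A#3 is E3.
A major sixth up from E3 is C#4.
A diminished seventh up from C#4 is Bb4.
Bb4 down a major seventh → Cb4 (11 semitones).
Down an augmented octave from Cb4: Cbb3 (13 semitones down).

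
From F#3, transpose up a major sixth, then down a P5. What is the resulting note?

G#3

A major sixth up from F#3 is D#4.
A perfect fifth down from D#4 is G#3.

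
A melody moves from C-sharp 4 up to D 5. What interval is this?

C to D spans two letter names (C-D), plus an octave: a ninth.
C#4 to D5 is 13 semitones, a half step short of the major ninth (14), so this is minor.
(Equivalently, a compound minor second: a minor second plus an octave.)

minor ninth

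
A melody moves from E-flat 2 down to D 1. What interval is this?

minor ninth

Descending from Eb2 to D1 is the same interval as ascending D1 to Eb2.
D to E spans two letter names (D-E), plus an octave: a ninth.
At 13 semitones, D1→Eb2 falls one short of a major ninth: minor.
(Equivalently, a compound minor second: a minor second plus an octave.)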